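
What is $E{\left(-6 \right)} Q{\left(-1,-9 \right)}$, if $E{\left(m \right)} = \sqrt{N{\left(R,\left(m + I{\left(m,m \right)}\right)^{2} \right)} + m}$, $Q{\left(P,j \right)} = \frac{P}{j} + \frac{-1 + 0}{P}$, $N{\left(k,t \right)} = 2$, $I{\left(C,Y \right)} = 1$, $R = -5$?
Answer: $\frac{20 i}{9} \approx 2.2222 i$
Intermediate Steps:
$Q{\left(P,j \right)} = - \frac{1}{P} + \frac{P}{j}$ ($Q{\left(P,j \right)} = \frac{P}{j} - \frac{1}{P} = - \frac{1}{P} + \frac{P}{j}$)
$E{\left(m \right)} = \sqrt{2 + m}$
$E{\left(-6 \right)} Q{\left(-1,-9 \right)} = \sqrt{2 - 6} \left(- \frac{1}{-1} - \frac{1}{-9}\right) = \sqrt{-4} \left(\left(-1\right) \left(-1\right) - - \frac{1}{9}\right) = 2 i \left(1 + \frac{1}{9}\right) = 2 i \frac{10}{9} = \frac{20 i}{9}$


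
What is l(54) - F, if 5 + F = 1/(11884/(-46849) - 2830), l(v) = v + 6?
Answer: 8618692859/132594554 ≈ 65.000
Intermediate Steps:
l(v) = 6 + v
F = -663019619/132594554 (F = -5 + 1/(11884/(-46849) - 2830) = -5 + 1/(11884*(-1/46849) - 2830) = -5 + 1/(-11884/46849 - 2830) = -5 + 1/(-132594554/46849) = -5 - 46849/132594554 = -663019619/132594554 ≈ -5.0004)
l(54) - F = (6 + 54) - 1*(-663019619/132594554) = 60 + 663019619/132594554 = 8618692859/132594554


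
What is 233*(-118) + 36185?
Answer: 8691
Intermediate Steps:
233*(-118) + 36185 = -27494 + 36185 = 8691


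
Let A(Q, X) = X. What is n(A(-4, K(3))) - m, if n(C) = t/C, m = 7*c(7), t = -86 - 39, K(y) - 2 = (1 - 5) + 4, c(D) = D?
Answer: -223/2 ≈ -111.50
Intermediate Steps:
K(y) = 2 (K(y) = 2 + ((1 - 5) + 4) = 2 + (-4 + 4) = 2 + 0 = 2)
t = -125
m = 49 (m = 7*7 = 49)
n(C) = -125/C
n(A(-4, K(3))) - m = -125/2 - 1*49 = -125*1/2 - 49 = -125/2 - 49 = -223/2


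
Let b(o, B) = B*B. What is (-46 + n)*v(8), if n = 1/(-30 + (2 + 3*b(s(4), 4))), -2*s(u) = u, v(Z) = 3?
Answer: -2757/20 ≈ -137.85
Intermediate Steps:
s(u) = -u/2
b(o, B) = B²
n = 1/20 (n = 1/(-30 + (2 + 3*4²)) = 1/(-30 + (2 + 3*16)) = 1/(-30 + (2 + 48)) = 1/(-30 + 50) = 1/20 ≈ 0.050000)
(-46 + n)*v(8) = (-46 + 1/20)*3 = -919/20*3 = -2757/20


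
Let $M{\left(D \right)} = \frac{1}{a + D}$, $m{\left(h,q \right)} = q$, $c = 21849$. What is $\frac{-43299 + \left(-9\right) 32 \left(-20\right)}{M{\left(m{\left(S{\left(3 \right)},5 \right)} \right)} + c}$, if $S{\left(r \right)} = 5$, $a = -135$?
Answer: $- \frac{4880070}{2840369} \approx -1.7181$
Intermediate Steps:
$M{\left(D \right)} = \frac{1}{-135 + D}$
$\frac{-43299 + \left(-9\right) 32 \left(-20\right)}{M{\left(m{\left(S{\left(3 \right)},5 \right)} \right)} + c} = \frac{-43299 + \left(-9\right) 32 \left(-20\right)}{\frac{1}{-135 + 5} + 21849} = \frac{-43299 - -5760}{\frac{1}{-130} + 21849} = \frac{-43299 + 5760}{- \frac{1}{130} + 21849} = - \frac{37539}{\frac{2840369}{130}} = \left(-37539\right) \frac{130}{2840369} = - \frac{4880070}{2840369}$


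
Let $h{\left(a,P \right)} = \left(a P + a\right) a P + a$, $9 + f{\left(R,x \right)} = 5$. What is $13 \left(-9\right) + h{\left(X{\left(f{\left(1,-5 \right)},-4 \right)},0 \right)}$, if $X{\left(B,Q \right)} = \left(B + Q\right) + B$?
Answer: $-129$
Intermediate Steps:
$f{\left(R,x \right)} = -4$ ($f{\left(R,x \right)} = -9 + 5 = -4$)
$X{\left(B,Q \right)} = Q + 2 B$
$h{\left(a,P \right)} = a + P a \left(a + P a\right)$ ($h{\left(a,P \right)} = \left(P a + a\right) a P + a = \left(a + P a\right) a P + a = a \left(a + P a\right) P + a = P a \left(a + P a\right) + a = a + P a \left(a + P a\right)$)
$13 \left(-9\right) + h{\left(X{\left(f{\left(1,-5 \right)},-4 \right)},0 \right)} = 13 \left(-9\right) + \left(-4 + 2 \left(-4\right)\right) \left(1 + 0 \left(-4 + 2 \left(-4\right)\right) + \left(-4 + 2 \left(-4\right)\right) 0^{2}\right) = -117 + \left(-4 - 8\right) \left(1 + 0 \left(-4 - 8\right) + \left(-4 - 8\right) 0\right) = -117 - 12 \left(1 + 0 \left(-12\right) - 0\right) = -117 - 12 \left(1 + 0 + 0\right) = -117 - 12 = -129$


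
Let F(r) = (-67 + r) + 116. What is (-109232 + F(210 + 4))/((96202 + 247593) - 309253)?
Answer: -36323/11514 ≈ -3.1547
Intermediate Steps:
F(r) = 49 + r
(-109232 + F(210 + 4))/((96202 + 247593) - 309253) = (-109232 + (49 + (210 + 4)))/((96202 + 247593) - 309253) = (-109232 + (49 + 214))/(343795 - 309253) = (-109232 + 263)/34542 = -108969*1/34542 = -36323/11514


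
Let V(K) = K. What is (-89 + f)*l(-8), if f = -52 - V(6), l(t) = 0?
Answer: 0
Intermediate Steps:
f = -58 (f = -52 - 1*6 = -52 - 6 = -58)
(-89 + f)*l(-8) = (-89 - 58)*0 = -147*0 = 0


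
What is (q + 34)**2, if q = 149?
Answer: 33489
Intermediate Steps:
(q + 34)**2 = (149 + 34)**2 = 183**2 = 33489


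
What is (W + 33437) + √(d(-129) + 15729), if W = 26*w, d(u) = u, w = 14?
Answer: 33801 + 20*√39 ≈ 33926.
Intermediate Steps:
W = 364 (W = 26*14 = 364)
(W + 33437) + √(d(-129) + 15729) = (364 + 33437) + √(-129 + 15729) = 33801 + √15600 = 33801 + 20*√39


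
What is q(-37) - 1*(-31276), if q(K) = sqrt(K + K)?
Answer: 31276 + I*sqrt(74) ≈ 31276.0 + 8.6023*I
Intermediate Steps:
q(K) = sqrt(2)*sqrt(K) (q(K) = sqrt(2*K) = sqrt(2)*sqrt(K))
q(-37) - 1*(-31276) = sqrt(2)*sqrt(-37) - 1*(-31276) = sqrt(2)*(I*sqrt(37)) + 31276 = I*sqrt(74) + 31276 = 31276 + I*sqrt(74)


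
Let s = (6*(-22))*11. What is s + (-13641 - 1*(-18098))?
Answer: 3005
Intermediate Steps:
s = -1452 (s = -132*11 = -1452)
s + (-13641 - 1*(-18098)) = -1452 + (-13641 - 1*(-18098)) = -1452 + (-13641 + 18098) = -1452 + 4457 = 3005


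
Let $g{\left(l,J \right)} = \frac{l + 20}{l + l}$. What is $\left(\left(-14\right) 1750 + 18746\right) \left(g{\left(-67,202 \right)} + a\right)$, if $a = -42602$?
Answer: $\frac{16423702617}{67} \approx 2.4513 \cdot 10^{8}$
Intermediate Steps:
$g{\left(l,J \right)} = \frac{20 + l}{2 l}$
$\left(\left(-14\right) 1750 + 18746\right) \left(g{\left(-67,202 \right)} + a\right) = \left(\left(-14\right) 1750 + 18746\right) \left(\frac{20 - 67}{2 \left(-67\right)} - 42602\right) = \left(-24500 + 18746\right) \left(\frac{1}{2} \left(- \frac{1}{67}\right) \left(-47\right) - 42602\right) = - 5754 \left(\frac{47}{134} - 42602\right) = \left(-5754\right) \left(- \frac{5708621}{134}\right) = \frac{16423702617}{67}$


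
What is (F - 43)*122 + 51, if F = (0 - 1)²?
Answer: -5073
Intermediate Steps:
F = 1 (F = (-1)² = 1)
(F - 43)*122 + 51 = (1 - 43)*122 + 51 = -42*122 + 51 = -5124 + 51 = -5073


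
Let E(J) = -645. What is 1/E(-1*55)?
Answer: -1/645 ≈ -0.0015504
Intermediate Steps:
1/E(-1*55) = 1/(-645) = -1/645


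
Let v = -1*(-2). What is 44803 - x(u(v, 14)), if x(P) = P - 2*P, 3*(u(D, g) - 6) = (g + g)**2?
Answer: 135211/3 ≈ 45070.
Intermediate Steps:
v = 2
u(D, g) = 6 + 4*g**2/3 (u(D, g) = 6 + (g + g)**2/3 = 6 + (2*g)**2/3 = 6 + (4*g**2)/3 = 6 + 4*g**2/3)
x(P) = -P
44803 - x(u(v, 14)) = 44803 - (-1)*(6 + (4/3)*14**2) = 44803 - (-1)*(6 + (4/3)*196) = 44803 - (-1)*(6 + 784/3) = 44803 - (-1)*802/3 = 44803 - 1*(-802/3) = 44803 + 802/3 = 135211/3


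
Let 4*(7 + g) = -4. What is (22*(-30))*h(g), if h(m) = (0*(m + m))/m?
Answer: 0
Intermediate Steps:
g = -8 (g = -7 + (¼)*(-4) = -7 - 1 = -8)
h(m) = 0 (h(m) = (0*(2*m))/m = 0/m = 0)
(22*(-30))*h(g) = (22*(-30))*0 = -660*0 = 0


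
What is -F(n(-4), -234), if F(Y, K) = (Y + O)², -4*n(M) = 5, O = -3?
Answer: -289/16 ≈ -18.063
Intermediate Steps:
n(M) = -5/4 (n(M) = -¼*5 = -5/4)
F(Y, K) = (-3 + Y)² (F(Y, K) = (Y - 3)² = (-3 + Y)²)
-F(n(-4), -234) = -(-3 - 5/4)² = -(-17/4)² = -1*289/16 = -289/16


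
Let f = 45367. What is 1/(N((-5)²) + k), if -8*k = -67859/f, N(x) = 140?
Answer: 362936/50878899 ≈ 0.0071333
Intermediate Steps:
k = 67859/362936 (k = -(-67859)/(8*45367) = -⅛*(-67859/45367) = 67859/362936 ≈ 0.18697)
1/(N((-5)²) + k) = 1/(140 + 67859/362936) = 1/(50878899/362936) = 362936/50878899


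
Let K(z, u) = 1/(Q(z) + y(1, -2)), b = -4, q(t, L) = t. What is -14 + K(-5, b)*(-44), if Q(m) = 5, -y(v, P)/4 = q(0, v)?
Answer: -114/5 ≈ -22.800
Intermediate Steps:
y(v, P) = 0 (y(v, P) = -4*0 = 0)
K(z, u) = 1/5 (K(z, u) = 1/(5 + 0) = 1/5)
-14 + K(-5, b)*(-44) = -14 + (1/5)*(-44) = -14 - 44/5 = -114/5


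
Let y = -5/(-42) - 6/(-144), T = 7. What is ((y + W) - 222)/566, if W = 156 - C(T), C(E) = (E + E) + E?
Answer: -4863/31696 ≈ -0.15343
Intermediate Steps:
C(E) = 3*E (C(E) = 2*E + E = 3*E)
W = 135 (W = 156 - 3*7 = 156 - 1*21 = 156 - 21 = 135)
y = 9/56 (y = -5*(-1/42) - 6*(-1/144) = 5/42 + 1/24 = 9/56 ≈ 0.16071)
((y + W) - 222)/566 = ((9/56 + 135) - 222)/566 = (7569/56 - 222)*(1/566) = -4863/56*1/566 = -4863/31696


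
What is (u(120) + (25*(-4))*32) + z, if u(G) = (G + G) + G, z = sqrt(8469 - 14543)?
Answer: -2840 + I*sqrt(6074) ≈ -2840.0 + 77.936*I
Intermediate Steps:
z = I*sqrt(6074) (z = sqrt(-6074) = I*sqrt(6074) ≈ 77.936*I)
u(G) = 3*G (u(G) = 2*G + G = 3*G)
(u(120) + (25*(-4))*32) + z = (3*120 + (25*(-4))*32) + I*sqrt(6074) = (360 - 100*32) + I*sqrt(6074) = (360 - 3200) + I*sqrt(6074) = -2840 + I*sqrt(6074)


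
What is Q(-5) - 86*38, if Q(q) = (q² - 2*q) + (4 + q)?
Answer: -3234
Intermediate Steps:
Q(q) = 4 + q² - q
Q(-5) - 86*38 = (4 + (-5)² - 1*(-5)) - 86*38 = (4 + 25 + 5) - 3268 = 34 - 3268 = -3234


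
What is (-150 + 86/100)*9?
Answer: -67113/50 ≈ -1342.3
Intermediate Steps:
(-150 + 86/100)*9 = (-150 + 86*(1/100))*9 = (-150 + 43/50)*9 = -7457/50*9 = -67113/50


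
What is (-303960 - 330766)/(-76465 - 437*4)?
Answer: 634726/78213 ≈ 8.1154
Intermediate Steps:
(-303960 - 330766)/(-76465 - 437*4) = -634726/(-76465 - 1748) = -634726/(-78213) = -634726*(-1/78213) = 634726/78213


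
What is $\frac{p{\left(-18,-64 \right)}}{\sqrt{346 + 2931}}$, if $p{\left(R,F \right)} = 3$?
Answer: $\frac{3 \sqrt{3277}}{3277} \approx 0.052406$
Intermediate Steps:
$\frac{p{\left(-18,-64 \right)}}{\sqrt{346 + 2931}} = \frac{3}{\sqrt{346 + 2931}} = \frac{3}{\sqrt{3277}} = 3 \frac{\sqrt{3277}}{3277} = \frac{3 \sqrt{3277}}{3277}$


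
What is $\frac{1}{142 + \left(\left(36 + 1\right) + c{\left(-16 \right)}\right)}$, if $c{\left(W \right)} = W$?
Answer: $\frac{1}{163} \approx 0.006135$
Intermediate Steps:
$\frac{1}{142 + \left(\left(36 + 1\right) + c{\left(-16 \right)}\right)} = \frac{1}{142 + \left(\left(36 + 1\right) - 16\right)} = \frac{1}{142 + \left(37 - 16\right)} = \frac{1}{142 + 21} = \frac{1}{163}$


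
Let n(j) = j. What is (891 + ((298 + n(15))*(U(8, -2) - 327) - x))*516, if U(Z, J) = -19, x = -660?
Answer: -55081452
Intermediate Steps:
(891 + ((298 + n(15))*(U(8, -2) - 327) - x))*516 = (891 + ((298 + 15)*(-19 - 327) - 1*(-660)))*516 = (891 + (313*(-346) + 660))*516 = (891 + (-108298 + 660))*516 = (891 - 107638)*516 = -106747*516 = -55081452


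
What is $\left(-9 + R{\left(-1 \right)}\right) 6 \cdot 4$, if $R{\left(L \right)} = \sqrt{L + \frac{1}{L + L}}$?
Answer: $-216 + 12 i \sqrt{6} \approx -216.0 + 29.394 i$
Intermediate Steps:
$R{\left(L \right)} = \sqrt{L + \frac{1}{2 L}}$
$\left(-9 + R{\left(-1 \right)}\right) 6 \cdot 4 = \left(-9 + \frac{\sqrt{\frac{2}{-1} + 4 \left(-1\right)}}{2}\right) 6 \cdot 4 = \left(-9 + \frac{\sqrt{2 \left(-1\right) - 4}}{2}\right) 24 = \left(-9 + \frac{\sqrt{-2 - 4}}{2}\right) 24 = \left(-9 + \frac{\sqrt{-6}}{2}\right) 24 = \left(-9 + \frac{i \sqrt{6}}{2}\right) 24 = -216 + 12 i \sqrt{6}$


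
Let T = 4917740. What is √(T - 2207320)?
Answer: 2*√677605 ≈ 1646.3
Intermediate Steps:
√(T - 2207320) = √(4917740 - 2207320) = √2710420 = 2*√677605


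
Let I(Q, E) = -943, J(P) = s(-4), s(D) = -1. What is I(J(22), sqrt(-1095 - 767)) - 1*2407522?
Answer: -2408465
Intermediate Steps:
J(P) = -1
I(J(22), sqrt(-1095 - 767)) - 1*2407522 = -943 - 1*2407522 = -943 - 2407522 = -2408465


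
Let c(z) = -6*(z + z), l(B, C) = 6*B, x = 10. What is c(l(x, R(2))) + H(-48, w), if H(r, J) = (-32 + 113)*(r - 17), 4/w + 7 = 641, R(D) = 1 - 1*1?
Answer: -5985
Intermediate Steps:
R(D) = 0 (R(D) = 1 - 1 = 0)
c(z) = -12*z
w = 2/317 (w = 4/(-7 + 641) = 4/634 = 4*(1/634) = 2/317 ≈ 0.0063092)
H(r, J) = -1377 + 81*r (H(r, J) = 81*(-17 + r) = -1377 + 81*r)
c(l(x, R(2))) + H(-48, w) = -72*10 + (-1377 + 81*(-48)) = -12*60 + (-1377 - 3888) = -720 - 5265 = -5985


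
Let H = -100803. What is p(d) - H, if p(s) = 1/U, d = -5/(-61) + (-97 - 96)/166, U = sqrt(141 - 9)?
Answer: 100803 + sqrt(33)/66 ≈ 1.0080e+5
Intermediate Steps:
U = 2*sqrt(33) (U = sqrt(132) = 2*sqrt(33) ≈ 11.489)
d = -10943/10126 (d = -5*(-1/61) - 193*1/166 = 5/61 - 193/166 = -10943/10126 ≈ -1.0807)
p(s) = sqrt(33)/66 (p(s) = 1/(2*sqrt(33)) = sqrt(33)/66)
p(d) - H = sqrt(33)/66 - 1*(-100803) = sqrt(33)/66 + 100803 = 100803 + sqrt(33)/66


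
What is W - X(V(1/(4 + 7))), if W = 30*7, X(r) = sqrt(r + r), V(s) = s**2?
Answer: 210 - sqrt(2)/11 ≈ 209.87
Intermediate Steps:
X(r) = sqrt(2)*sqrt(r) (X(r) = sqrt(2*r) = sqrt(2)*sqrt(r))
W = 210
W - X(V(1/(4 + 7))) = 210 - sqrt(2)*sqrt((1/(4 + 7))**2) = 210 - sqrt(2)*sqrt((1/11)**2) = 210 - sqrt(2)*sqrt(1/121) = 210 - sqrt(2)/11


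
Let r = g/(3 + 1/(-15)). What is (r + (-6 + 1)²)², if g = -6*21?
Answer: 156025/484 ≈ 322.37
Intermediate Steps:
g = -126
r = -945/22 (r = -126/(3 + 1/(-15)) = -126/(3 - 1/15) = -126/44/15 = -126*15/44 = -945/22 ≈ -42.955)
(r + (-6 + 1)²)² = (-945/22 + (-6 + 1)²)² = (-945/22 + (-5)²)² = (-945/22 + 25)² = (-395/22)² = 156025/484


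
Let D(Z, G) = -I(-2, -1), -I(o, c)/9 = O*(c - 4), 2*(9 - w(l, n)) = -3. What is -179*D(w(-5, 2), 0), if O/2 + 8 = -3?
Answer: -177210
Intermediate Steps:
O = -22 (O = -16 + 2*(-3) = -16 - 6 = -22)
w(l, n) = 21/2 (w(l, n) = 9 - ½*(-3) = 9 + 3/2 = 21/2)
I(o, c) = -792 + 198*c (I(o, c) = -(-198)*(c - 4) = -(-198)*(-4 + c) = -9*(88 - 22*c) = -792 + 198*c)
D(Z, G) = 990 (D(Z, G) = -(-792 + 198*(-1)) = -(-792 - 198) = -1*(-990) = 990)
-179*D(w(-5, 2), 0) = -179*990 = -177210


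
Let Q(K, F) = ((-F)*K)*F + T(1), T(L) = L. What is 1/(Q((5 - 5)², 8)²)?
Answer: 1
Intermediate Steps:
Q(K, F) = 1 - K*F² (Q(K, F) = ((-F)*K)*F + 1 = (-F*K)*F + 1 = -K*F² + 1 = 1 - K*F²)
1/(Q((5 - 5)², 8)²) = 1/((1 - 1*(5 - 5)²*8²)²) = 1/((1 - 1*0²*64)²) = 1/((1 - 1*0*64)²) = 1/((1 + 0)²) = 1/(1²) = 1/1 = 1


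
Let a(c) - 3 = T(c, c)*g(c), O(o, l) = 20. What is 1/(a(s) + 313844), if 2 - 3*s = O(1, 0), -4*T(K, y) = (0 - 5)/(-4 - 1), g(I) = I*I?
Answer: 1/313838 ≈ 3.1864e-6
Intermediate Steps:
g(I) = I²
T(K, y) = -¼ (T(K, y) = -(0 - 5)/(4*(-4 - 1)) = -(-5)/(4*(-5)) = -(-5)*(-1)/(4*5) = -¼*1 = -¼)
s = -6 (s = ⅔ - ⅓*20 = ⅔ - 20/3 = -6)
a(c) = 3 - c²/4
1/(a(s) + 313844) = 1/((3 - ¼*(-6)²) + 313844) = 1/((3 - ¼*36) + 313844) = 1/((3 - 9) + 313844) = 1/(-6 + 313844) = 1/313838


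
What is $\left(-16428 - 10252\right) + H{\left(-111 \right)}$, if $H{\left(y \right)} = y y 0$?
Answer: $-26680$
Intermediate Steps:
$H{\left(y \right)} = 0$ ($H{\left(y \right)} = y^{2} \cdot 0 = 0$)
$\left(-16428 - 10252\right) + H{\left(-111 \right)} = \left(-16428 - 10252\right) + 0 = -26680 + 0 = -26680$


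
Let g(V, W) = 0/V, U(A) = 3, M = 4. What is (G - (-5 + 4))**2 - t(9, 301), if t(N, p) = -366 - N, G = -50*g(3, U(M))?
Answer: 376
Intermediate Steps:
g(V, W) = 0
G = 0 (G = -50*0 = 0)
(G - (-5 + 4))**2 - t(9, 301) = (0 - (-5 + 4))**2 - (-366 - 1*9) = (0 - 1*(-1))**2 - (-366 - 9) = (0 + 1)**2 - 1*(-375) = 1**2 + 375 = 1 + 375 = 376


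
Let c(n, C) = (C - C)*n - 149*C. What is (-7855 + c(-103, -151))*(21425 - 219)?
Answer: 310540664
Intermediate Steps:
c(n, C) = -149*C (c(n, C) = 0*n - 149*C = 0 - 149*C = -149*C)
(-7855 + c(-103, -151))*(21425 - 219) = (-7855 - 149*(-151))*(21425 - 219) = (-7855 + 22499)*21206 = 14644*21206 = 310540664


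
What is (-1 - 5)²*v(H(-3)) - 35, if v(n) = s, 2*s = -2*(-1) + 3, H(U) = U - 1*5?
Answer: 55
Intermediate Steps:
H(U) = -5 + U (H(U) = U - 5 = -5 + U)
s = 5/2 (s = (-2*(-1) + 3)/2 = (2 + 3)/2 = (½)*5 = 5/2 ≈ 2.5000)
v(n) = 5/2
(-1 - 5)²*v(H(-3)) - 35 = (-1 - 5)²*(5/2) - 35 = (-6)²*(5/2) - 35 = 36*(5/2) - 35 = 90 - 35 = 55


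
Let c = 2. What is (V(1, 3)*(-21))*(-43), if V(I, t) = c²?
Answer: 3612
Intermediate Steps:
V(I, t) = 4 (V(I, t) = 2² = 4)
(V(1, 3)*(-21))*(-43) = (4*(-21))*(-43) = -84*(-43) = 3612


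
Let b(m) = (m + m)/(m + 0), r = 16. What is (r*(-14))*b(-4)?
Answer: -448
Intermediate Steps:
b(m) = 2 (b(m) = (2*m)/m = 2)
(r*(-14))*b(-4) = (16*(-14))*2 = -224*2 = -448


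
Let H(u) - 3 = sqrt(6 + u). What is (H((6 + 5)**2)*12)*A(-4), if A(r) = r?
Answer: -144 - 48*sqrt(127) ≈ -684.93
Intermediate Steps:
H(u) = 3 + sqrt(6 + u)
(H((6 + 5)**2)*12)*A(-4) = ((3 + sqrt(6 + (6 + 5)**2))*12)*(-4) = ((3 + sqrt(6 + 11**2))*12)*(-4) = ((3 + sqrt(6 + 121))*12)*(-4) = ((3 + sqrt(127))*12)*(-4) = (36 + 12*sqrt(127))*(-4) = -144 - 48*sqrt(127)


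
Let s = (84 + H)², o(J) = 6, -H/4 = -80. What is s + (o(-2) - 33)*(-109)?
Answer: 166159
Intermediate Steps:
H = 320 (H = -4*(-80) = 320)
s = 163216 (s = (84 + 320)² = 404² = 163216)
s + (o(-2) - 33)*(-109) = 163216 + (6 - 33)*(-109) = 163216 - 27*(-109) = 163216 + 2943 = 166159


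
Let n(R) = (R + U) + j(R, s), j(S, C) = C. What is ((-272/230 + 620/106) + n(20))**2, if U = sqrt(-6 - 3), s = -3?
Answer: 17104710024/37149025 + 792342*I/6095 ≈ 460.44 + 130.0*I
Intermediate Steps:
U = 3*I (U = sqrt(-9) = 3*I ≈ 3.0*I)
n(R) = -3 + R + 3*I (n(R) = (R + 3*I) - 3 = -3 + R + 3*I)
((-272/230 + 620/106) + n(20))**2 = ((-272/230 + 620/106) + (-3 + 20 + 3*I))**2 = ((-272*1/230 + 620*(1/106)) + (17 + 3*I))**2 = ((-136/115 + 310/53) + (17 + 3*I))**2 = (28442/6095 + (17 + 3*I))**2 = (132057/6095 + 3*I)**2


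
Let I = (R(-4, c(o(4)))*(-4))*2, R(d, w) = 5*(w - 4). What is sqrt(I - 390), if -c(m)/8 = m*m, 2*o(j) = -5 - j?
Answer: 25*sqrt(10) ≈ 79.057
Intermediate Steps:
o(j) = -5/2 - j/2 (o(j) = (-5 - j)/2 = -5/2 - j/2)
c(m) = -8*m**2 (c(m) = -8*m*m = -8*m**2)
R(d, w) = -20 + 5*w (R(d, w) = 5*(-4 + w) = -20 + 5*w)
I = 6640 (I = ((-20 + 5*(-8*(-5/2 - 1/2*4)**2))*(-4))*2 = ((-20 + 5*(-8*(-5/2 - 2)**2))*(-4))*2 = ((-20 + 5*(-8*(-9/2)**2))*(-4))*2 = ((-20 + 5*(-8*81/4))*(-4))*2 = ((-20 + 5*(-162))*(-4))*2 = ((-20 - 810)*(-4))*2 = -830*(-4)*2 = 3320*2 = 6640)
sqrt(I - 390) = sqrt(6640 - 390) = sqrt(6250) = 25*sqrt(10)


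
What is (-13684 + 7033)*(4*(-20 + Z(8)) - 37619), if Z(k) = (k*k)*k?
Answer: 237114801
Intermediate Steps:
Z(k) = k³ (Z(k) = k²*k = k³)
(-13684 + 7033)*(4*(-20 + Z(8)) - 37619) = (-13684 + 7033)*(4*(-20 + 8³) - 37619) = -6651*(4*(-20 + 512) - 37619) = -6651*(4*492 - 37619) = -6651*(1968 - 37619) = -6651*(-35651) = 237114801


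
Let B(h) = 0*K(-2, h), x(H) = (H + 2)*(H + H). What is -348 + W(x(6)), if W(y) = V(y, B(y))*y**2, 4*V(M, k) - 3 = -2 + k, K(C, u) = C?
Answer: 1956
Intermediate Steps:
x(H) = 2*H*(2 + H) (x(H) = (2 + H)*(2*H) = 2*H*(2 + H))
B(h) = 0 (B(h) = 0*(-2) = 0)
V(M, k) = 1/4 + k/4 (V(M, k) = 3/4 + (-2 + k)/4 = 3/4 + (-1/2 + k/4) = 1/4 + k/4)
W(y) = y**2/4 (W(y) = (1/4 + (1/4)*0)*y**2 = (1/4 + 0)*y**2 = y**2/4)
-348 + W(x(6)) = -348 + (2*6*(2 + 6))**2/4 = -348 + (2*6*8)**2/4 = -348 + (1/4)*96**2 = -348 + (1/4)*9216 = -348 + 2304 = 1956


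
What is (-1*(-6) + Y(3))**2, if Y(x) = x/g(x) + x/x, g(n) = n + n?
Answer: 225/4 ≈ 56.250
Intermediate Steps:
g(n) = 2*n
Y(x) = 3/2 (Y(x) = x/((2*x)) + x/x = x*(1/(2*x)) + 1 = 1/2 + 1 = 3/2)
(-1*(-6) + Y(3))**2 = (-1*(-6) + 3/2)**2 = (6 + 3/2)**2 = (15/2)**2 = 225/4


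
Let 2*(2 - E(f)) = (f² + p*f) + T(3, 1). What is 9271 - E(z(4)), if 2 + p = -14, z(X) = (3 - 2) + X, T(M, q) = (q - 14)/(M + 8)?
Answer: 101650/11 ≈ 9240.9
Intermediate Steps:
T(M, q) = (-14 + q)/(8 + M)
z(X) = 1 + X
p = -16 (p = -2 - 14 = -16)
E(f) = 57/22 + 8*f - f²/2 (E(f) = 2 - ((f² - 16*f) + (-14 + 1)/(8 + 3))/2 = 2 - ((f² - 16*f) - 13/11)/2 = 2 - (-13/11 + f² - 16*f)/2 = 2 + (13/22 + 8*f - f²/2) = 57/22 + 8*f - f²/2)
9271 - E(z(4)) = 9271 - (57/22 + 8*(1 + 4) - (1 + 4)²/2) = 9271 - (57/22 + 8*5 - ½*5²) = 9271 - (57/22 + 40 - ½*25) = 9271 - (57/22 + 40 - 25/2) = 9271 - 1*331/11 = 9271 - 331/11 = 101650/11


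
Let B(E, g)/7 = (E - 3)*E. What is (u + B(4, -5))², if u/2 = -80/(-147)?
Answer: 18284176/21609 ≈ 846.14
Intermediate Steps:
B(E, g) = 7*E*(-3 + E) (B(E, g) = 7*((E - 3)*E) = 7*((-3 + E)*E) = 7*(E*(-3 + E)) = 7*E*(-3 + E))
u = 160/147 (u = 2*(-80/(-147)) = 2*(-80*(-1/147)) = 2*(80/147) = 160/147 ≈ 1.0884)
(u + B(4, -5))² = (160/147 + 7*4*(-3 + 4))² = (160/147 + 7*4*1)² = (160/147 + 28)² = (4276/147)² = 18284176/21609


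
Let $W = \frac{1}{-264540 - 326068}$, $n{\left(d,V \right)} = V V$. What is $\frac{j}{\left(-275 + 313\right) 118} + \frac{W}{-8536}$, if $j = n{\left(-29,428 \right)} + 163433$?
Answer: $\frac{22992701361755}{297444363392} \approx 77.301$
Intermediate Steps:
$n{\left(d,V \right)} = V^{2}$
$j = 346617$ ($j = 428^{2} + 163433 = 183184 + 163433 = 346617$)
$W = - \frac{1}{590608}$ ($W = \frac{1}{-590608} = - \frac{1}{590608} \approx -1.6932 \cdot 10^{-6}$)
$\frac{j}{\left(-275 + 313\right) 118} + \frac{W}{-8536} = \frac{346617}{\left(-275 + 313\right) 118} - \frac{1}{590608 \left(-8536\right)} = \frac{346617}{38 \cdot 118} - - \frac{1}{5041429888} = \frac{346617}{4484} + \frac{1}{5041429888} = 346617 \cdot \frac{1}{4484} + \frac{1}{5041429888} = \frac{18243}{236} + \frac{1}{5041429888} = \frac{22992701361755}{297444363392}$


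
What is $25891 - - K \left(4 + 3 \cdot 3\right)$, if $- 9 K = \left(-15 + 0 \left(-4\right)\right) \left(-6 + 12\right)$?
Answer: $26021$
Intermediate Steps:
$K = 10$ ($K = - \frac{\left(-15 + 0 \left(-4\right)\right) \left(-6 + 12\right)}{9} = - \frac{\left(-15 + 0\right) 6}{9} = - \frac{\left(-15\right) 6}{9} = \left(- \frac{1}{9}\right) \left(-90\right) = 10$)
$25891 - - K \left(4 + 3 \cdot 3\right) = 25891 - \left(-1\right) 10 \left(4 + 3 \cdot 3\right) = 25891 - - 10 \left(4 + 9\right) = 25891 - \left(-10\right) 13 = 25891 - -130 = 25891 + 130 = 26021$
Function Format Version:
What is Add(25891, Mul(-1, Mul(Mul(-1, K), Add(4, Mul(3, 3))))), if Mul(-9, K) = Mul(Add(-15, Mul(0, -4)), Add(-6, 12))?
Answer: 26021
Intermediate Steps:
K = 10 (K = Mul(Rational(-1, 9), Mul(Add(-15, Mul(0, -4)), Add(-6, 12))) = Mul(Rational(-1, 9), Mul(Add(-15, 0), 6)) = Mul(Rational(-1, 9), Mul(-15, 6)) = Mul(Rational(-1, 9), -90) = 10)
Add(25891, Mul(-1, Mul(Mul(-1, K), Add(4, Mul(3, 3))))) = Add(25891, Mul(-1, Mul(Mul(-1, 10), Add(4, Mul(3, 3))))) = Add(25891, Mul(-1, Mul(-10, Add(4, 9)))) = Add(25891, Mul(-1, Mul(-10, 13))) = Add(25891, Mul(-1, -130)) = Add(25891, 130) = 26021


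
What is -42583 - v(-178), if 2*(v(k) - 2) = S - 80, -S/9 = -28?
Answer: -42671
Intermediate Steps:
S = 252 (S = -9*(-28) = 252)
v(k) = 88 (v(k) = 2 + (252 - 80)/2 = 2 + (½)*172 = 2 + 86 = 88)
-42583 - v(-178) = -42583 - 1*88 = -42583 - 88 = -42671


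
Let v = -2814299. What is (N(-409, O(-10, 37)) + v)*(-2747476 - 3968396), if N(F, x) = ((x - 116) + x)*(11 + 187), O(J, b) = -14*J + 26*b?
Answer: 16123969188000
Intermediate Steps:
N(F, x) = -22968 + 396*x (N(F, x) = ((-116 + x) + x)*198 = (-116 + 2*x)*198 = -22968 + 396*x)
(N(-409, O(-10, 37)) + v)*(-2747476 - 3968396) = ((-22968 + 396*(-14*(-10) + 26*37)) - 2814299)*(-2747476 - 3968396) = ((-22968 + 396*(140 + 962)) - 2814299)*(-6715872) = ((-22968 + 396*1102) - 2814299)*(-6715872) = ((-22968 + 436392) - 2814299)*(-6715872) = (413424 - 2814299)*(-6715872) = -2400875*(-6715872) = 16123969188000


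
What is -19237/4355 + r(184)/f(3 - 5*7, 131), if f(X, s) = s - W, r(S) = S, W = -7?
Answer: -40291/13065 ≈ -3.0839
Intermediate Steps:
f(X, s) = 7 + s (f(X, s) = s - 1*(-7) = s + 7 = 7 + s)
-19237/4355 + r(184)/f(3 - 5*7, 131) = -19237/4355 + 184/(7 + 131) = -19237*1/4355 + 184/138 = -19237/4355 + 184*(1/138) = -19237/4355 + 4/3 = -40291/13065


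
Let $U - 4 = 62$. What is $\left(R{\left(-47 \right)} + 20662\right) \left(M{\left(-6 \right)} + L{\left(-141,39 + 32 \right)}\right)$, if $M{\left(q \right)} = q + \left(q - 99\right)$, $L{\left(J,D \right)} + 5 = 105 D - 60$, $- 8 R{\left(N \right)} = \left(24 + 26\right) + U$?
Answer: $\frac{300586305}{2} \approx 1.5029 \cdot 10^{8}$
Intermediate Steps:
$U = 66$ ($U = 4 + 62 = 66$)
$R{\left(N \right)} = - \frac{29}{2}$ ($R{\left(N \right)} = - \frac{\left(24 + 26\right) + 66}{8} = - \frac{50 + 66}{8} = \left(- \frac{1}{8}\right) 116 = - \frac{29}{2}$)
$L{\left(J,D \right)} = -65 + 105 D$ ($L{\left(J,D \right)} = -5 + \left(105 D - 60\right) = -5 + \left(-60 + 105 D\right) = -65 + 105 D$)
$M{\left(q \right)} = -99 + 2 q$ ($M{\left(q \right)} = q + \left(-99 + q\right) = -99 + 2 q$)
$\left(R{\left(-47 \right)} + 20662\right) \left(M{\left(-6 \right)} + L{\left(-141,39 + 32 \right)}\right) = \left(- \frac{29}{2} + 20662\right) \left(\left(-99 + 2 \left(-6\right)\right) - \left(65 - 105 \left(39 + 32\right)\right)\right) = \frac{41295 \left(\left(-99 - 12\right) + \left(-65 + 105 \cdot 71\right)\right)}{2} = \frac{41295 \left(-111 + \left(-65 + 7455\right)\right)}{2} = \frac{41295 \left(-111 + 7390\right)}{2} = \frac{41295}{2} \cdot 7279 = \frac{300586305}{2}$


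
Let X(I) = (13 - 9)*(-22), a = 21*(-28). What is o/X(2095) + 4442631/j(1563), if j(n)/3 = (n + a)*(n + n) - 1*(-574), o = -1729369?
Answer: 164749383801/8383166 ≈ 19652.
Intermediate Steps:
a = -588
X(I) = -88 (X(I) = 4*(-22) = -88)
j(n) = 1722 + 6*n*(-588 + n) (j(n) = 3*((n - 588)*(n + n) - 1*(-574)) = 3*((-588 + n)*(2*n) + 574) = 3*(2*n*(-588 + n) + 574) = 3*(574 + 2*n*(-588 + n)) = 1722 + 6*n*(-588 + n))
o/X(2095) + 4442631/j(1563) = -1729369/(-88) + 4442631/(1722 - 3528*1563 + 6*1563²) = -1729369*(-1/88) + 4442631/(1722 - 5514264 + 6*2442969) = 1729369/88 + 4442631/(1722 - 5514264 + 14657814) = 1729369/88 + 4442631/9145272 = 1729369/88 + 4442631*(1/9145272) = 1729369/88 + 1480877/3048424 = 164749383801/8383166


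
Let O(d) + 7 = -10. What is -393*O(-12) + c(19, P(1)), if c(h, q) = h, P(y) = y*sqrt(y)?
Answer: 6700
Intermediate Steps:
P(y) = y**(3/2)
O(d) = -17 (O(d) = -7 - 10 = -17)
-393*O(-12) + c(19, P(1)) = -393*(-17) + 19 = 6681 + 19 = 6700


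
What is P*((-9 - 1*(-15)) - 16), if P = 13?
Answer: -130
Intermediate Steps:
P*((-9 - 1*(-15)) - 16) = 13*((-9 - 1*(-15)) - 16) = 13*((-9 + 15) - 16) = 13*(6 - 16) = 13*(-10) = -130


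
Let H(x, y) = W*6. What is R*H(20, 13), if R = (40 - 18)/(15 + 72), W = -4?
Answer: -176/29 ≈ -6.0690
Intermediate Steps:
H(x, y) = -24 (H(x, y) = -4*6 = -24)
R = 22/87 ≈ 0.25287
R*H(20, 13) = (22/87)*(-24) = -176/29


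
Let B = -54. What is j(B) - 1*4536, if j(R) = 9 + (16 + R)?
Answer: -4565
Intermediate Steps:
j(R) = 25 + R
j(B) - 1*4536 = (25 - 54) - 1*4536 = -29 - 4536 = -4565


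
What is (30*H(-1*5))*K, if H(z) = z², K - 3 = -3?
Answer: 0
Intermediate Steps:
K = 0 (K = 3 - 3 = 0)
(30*H(-1*5))*K = (30*(-1*5)²)*0 = (30*(-5)²)*0 = (30*25)*0 = 750*0 = 0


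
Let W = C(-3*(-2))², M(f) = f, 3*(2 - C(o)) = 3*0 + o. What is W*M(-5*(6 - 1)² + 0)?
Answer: 0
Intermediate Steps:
C(o) = 2 - o/3 (C(o) = 2 - (3*0 + o)/3 = 2 - (0 + o)/3 = 2 - o/3)
W = 0 (W = (2 - (-1)*(-2))² = (2 - ⅓*6)² = (2 - 2)² = 0² = 0)
W*M(-5*(6 - 1)² + 0) = 0*(-5*(6 - 1)² + 0) = 0*(-5*5² + 0) = 0*(-5*25 + 0) = 0*(-125 + 0) = 0*(-125) = 0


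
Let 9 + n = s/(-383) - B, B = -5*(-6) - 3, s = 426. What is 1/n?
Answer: -383/14214 ≈ -0.026945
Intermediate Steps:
B = 27 (B = 30 - 3 = 27)
n = -14214/383 (n = -9 + (426/(-383) - 1*27) = -9 + (426*(-1/383) - 27) = -9 + (-426/383 - 27) = -9 - 10767/383 = -14214/383 ≈ -37.112)
1/n = 1/(-14214/383) = -383/14214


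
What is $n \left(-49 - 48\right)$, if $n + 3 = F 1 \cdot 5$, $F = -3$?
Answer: $1746$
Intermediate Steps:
$n = -18$ ($n = -3 + \left(-3\right) 1 \cdot 5 = -3 - 15 = -18$)
$n \left(-49 - 48\right) = - 18 \left(-49 - 48\right) = \left(-18\right) \left(-97\right) = 1746$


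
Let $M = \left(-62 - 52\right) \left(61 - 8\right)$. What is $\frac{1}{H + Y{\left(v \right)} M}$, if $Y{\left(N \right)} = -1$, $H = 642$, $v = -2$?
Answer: $\frac{1}{6684} \approx 0.00014961$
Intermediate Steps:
$M = -6042$ ($M = \left(-114\right) 53 = -6042$)
$\frac{1}{H + Y{\left(v \right)} M} = \frac{1}{642 - -6042} = \frac{1}{642 + 6042} = \frac{1}{6684}$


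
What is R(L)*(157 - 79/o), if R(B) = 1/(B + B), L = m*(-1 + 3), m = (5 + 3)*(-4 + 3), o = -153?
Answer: -6025/1224 ≈ -4.9224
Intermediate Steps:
m = -8 (m = 8*(-1) = -8)
L = -16 (L = -8*(-1 + 3) = -8*2 = -16)
R(B) = 1/(2*B)
R(L)*(157 - 79/o) = ((½)/(-16))*(157 - 79/(-153)) = ((½)*(-1/16))*(157 - 79*(-1/153)) = -(157 + 79/153)/32 = -1/32*24100/153 = -6025/1224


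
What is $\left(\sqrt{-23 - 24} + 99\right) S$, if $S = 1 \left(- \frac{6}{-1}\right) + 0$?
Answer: $594 + 6 i \sqrt{47} \approx 594.0 + 41.134 i$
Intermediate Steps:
$S = 6$ ($S = 1 \left(\left(-6\right) \left(-1\right)\right) + 0 = 1 \cdot 6 + 0 = 6 + 0 = 6$)
$\left(\sqrt{-23 - 24} + 99\right) S = \left(\sqrt{-23 - 24} + 99\right) 6 = \left(\sqrt{-47} + 99\right) 6 = \left(i \sqrt{47} + 99\right) 6 = \left(99 + i \sqrt{47}\right) 6 = 594 + 6 i \sqrt{47}$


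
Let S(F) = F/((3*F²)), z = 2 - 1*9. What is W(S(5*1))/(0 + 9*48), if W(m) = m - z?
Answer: 53/3240 ≈ 0.016358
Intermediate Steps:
z = -7 (z = 2 - 9 = -7)
S(F) = 1/(3*F) (S(F) = F*(1/(3*F²)) = 1/(3*F))
W(m) = 7 + m (W(m) = m - 1*(-7) = m + 7 = 7 + m)
W(S(5*1))/(0 + 9*48) = (7 + 1/(3*((5*1))))/(0 + 9*48) = (7 + (⅓)/5)/(0 + 432) = (7 + (⅓)*(⅕))/432 = (7 + 1/15)*(1/432) = (106/15)*(1/432) = 53/3240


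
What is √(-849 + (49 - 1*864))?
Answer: 8*I*√26 ≈ 40.792*I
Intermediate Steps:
√(-849 + (49 - 1*864)) = √(-849 + (49 - 864)) = √(-849 - 815) = √(-1664) = 8*I*√26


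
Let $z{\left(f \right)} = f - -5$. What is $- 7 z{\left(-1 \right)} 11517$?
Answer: $-322476$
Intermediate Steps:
$z{\left(f \right)} = 5 + f$ ($z{\left(f \right)} = f + 5 = 5 + f$)
$- 7 z{\left(-1 \right)} 11517 = - 7 \left(5 - 1\right) 11517 = \left(-7\right) 4 \cdot 11517 = \left(-28\right) 11517 = -322476$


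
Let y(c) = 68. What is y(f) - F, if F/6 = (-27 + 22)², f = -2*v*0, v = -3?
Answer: -82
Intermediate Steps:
f = 0 (f = -2*(-3)*0 = 6*0 = 0)
F = 150 (F = 6*(-27 + 22)² = 6*(-5)² = 6*25 = 150)
y(f) - F = 68 - 1*150 = 68 - 150 = -82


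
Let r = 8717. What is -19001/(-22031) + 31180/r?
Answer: 852558297/192044227 ≈ 4.4394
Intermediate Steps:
-19001/(-22031) + 31180/r = -19001/(-22031) + 31180/8717 = -19001*(-1/22031) + 31180*(1/8717) = 19001/22031 + 31180/8717 = 852558297/192044227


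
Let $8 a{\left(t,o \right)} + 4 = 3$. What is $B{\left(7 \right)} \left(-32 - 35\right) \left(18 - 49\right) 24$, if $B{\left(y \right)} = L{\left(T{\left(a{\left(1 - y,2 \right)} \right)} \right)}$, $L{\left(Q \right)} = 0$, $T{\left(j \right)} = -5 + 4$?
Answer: $0$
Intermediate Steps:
$a{\left(t,o \right)} = - \frac{1}{8}$ ($a{\left(t,o \right)} = - \frac{1}{2} + \frac{1}{8} \cdot 3 = - \frac{1}{2} + \frac{3}{8} = - \frac{1}{8}$)
$T{\left(j \right)} = -1$
$B{\left(y \right)} = 0$
$B{\left(7 \right)} \left(-32 - 35\right) \left(18 - 49\right) 24 = 0 \left(-32 - 35\right) \left(18 - 49\right) 24 = 0 \left(\left(-67\right) \left(-31\right)\right) 24 = 0 \cdot 2077 \cdot 24 = 0 \cdot 24 = 0$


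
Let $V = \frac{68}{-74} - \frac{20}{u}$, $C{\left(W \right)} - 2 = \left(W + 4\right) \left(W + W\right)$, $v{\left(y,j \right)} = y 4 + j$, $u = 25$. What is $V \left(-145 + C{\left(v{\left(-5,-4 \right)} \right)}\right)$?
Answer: $- \frac{259806}{185} \approx -1404.4$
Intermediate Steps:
$v{\left(y,j \right)} = j + 4 y$ ($v{\left(y,j \right)} = 4 y + j = j + 4 y$)
$C{\left(W \right)} = 2 + 2 W \left(4 + W\right)$ ($C{\left(W \right)} = 2 + \left(W + 4\right) \left(W + W\right) = 2 + \left(4 + W\right) 2 W = 2 + 2 W \left(4 + W\right)$)
$V = - \frac{318}{185}$ ($V = \frac{68}{-74} - \frac{20}{25} = 68 \left(- \frac{1}{74}\right) - \frac{4}{5} = - \frac{34}{37} - \frac{4}{5} = - \frac{318}{185} \approx -1.7189$)
$V \left(-145 + C{\left(v{\left(-5,-4 \right)} \right)}\right) = - \frac{318 \left(-145 + \left(2 + 2 \left(-4 + 4 \left(-5\right)\right)^{2} + 8 \left(-4 + 4 \left(-5\right)\right)\right)\right)}{185} = - \frac{318 \left(-145 + \left(2 + 2 \left(-4 - 20\right)^{2} + 8 \left(-4 - 20\right)\right)\right)}{185} = - \frac{318 \left(-145 + \left(2 + 2 \left(-24\right)^{2} + 8 \left(-24\right)\right)\right)}{185} = - \frac{318 \left(-145 + \left(2 + 2 \cdot 576 - 192\right)\right)}{185} = - \frac{318 \left(-145 + \left(2 + 1152 - 192\right)\right)}{185} = - \frac{318 \left(-145 + 962\right)}{185} = \left(- \frac{318}{185}\right) 817 = - \frac{259806}{185}$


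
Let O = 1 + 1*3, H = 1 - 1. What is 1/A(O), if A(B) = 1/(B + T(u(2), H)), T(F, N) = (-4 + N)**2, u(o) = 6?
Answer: 20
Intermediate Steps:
H = 0
O = 4 (O = 1 + 3 = 4)
A(B) = 1/(16 + B) (A(B) = 1/(B + (-4 + 0)**2) = 1/(B + (-4)**2) = 1/(B + 16) = 1/(16 + B))
1/A(O) = 1/(1/(16 + 4)) = 1/(1/20) = 20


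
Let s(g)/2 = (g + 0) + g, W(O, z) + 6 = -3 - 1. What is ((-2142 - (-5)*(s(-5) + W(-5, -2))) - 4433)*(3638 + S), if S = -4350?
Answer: 4788200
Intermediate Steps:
W(O, z) = -10 (W(O, z) = -6 + (-3 - 1) = -6 - 4 = -10)
s(g) = 4*g (s(g) = 2*((g + 0) + g) = 2*(g + g) = 2*(2*g) = 4*g)
((-2142 - (-5)*(s(-5) + W(-5, -2))) - 4433)*(3638 + S) = ((-2142 - (-5)*(4*(-5) - 10)) - 4433)*(3638 - 4350) = ((-2142 - (-5)*(-20 - 10)) - 4433)*(-712) = ((-2142 - (-5)*(-30)) - 4433)*(-712) = ((-2142 - 1*150) - 4433)*(-712) = ((-2142 - 150) - 4433)*(-712) = (-2292 - 4433)*(-712) = -6725*(-712) = 4788200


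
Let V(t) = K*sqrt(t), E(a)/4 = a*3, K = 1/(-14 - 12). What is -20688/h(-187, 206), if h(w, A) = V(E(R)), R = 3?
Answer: 89648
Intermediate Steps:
K = -1/26 (K = 1/(-26) = -1/26 ≈ -0.038462)
E(a) = 12*a (E(a) = 4*(a*3) = 4*(3*a) = 12*a)
V(t) = -sqrt(t)/26
h(w, A) = -3/13 (h(w, A) = -sqrt(12*3)/26 = -sqrt(36)/26 = -1/26*6 = -3/13)
-20688/h(-187, 206) = -20688/(-3/13) = -20688*(-13/3) = 89648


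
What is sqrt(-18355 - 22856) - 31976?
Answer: -31976 + 3*I*sqrt(4579) ≈ -31976.0 + 203.0*I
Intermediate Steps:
sqrt(-18355 - 22856) - 31976 = sqrt(-41211) - 31976 = 3*I*sqrt(4579) - 31976 = -31976 + 3*I*sqrt(4579)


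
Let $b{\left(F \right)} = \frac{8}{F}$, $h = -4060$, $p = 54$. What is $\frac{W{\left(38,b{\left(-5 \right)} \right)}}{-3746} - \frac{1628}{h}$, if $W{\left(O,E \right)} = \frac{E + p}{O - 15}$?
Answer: $\frac{3501312}{8745037} \approx 0.40038$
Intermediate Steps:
$W{\left(O,E \right)} = \frac{54 + E}{-15 + O}$ ($W{\left(O,E \right)} = \frac{E + 54}{O - 15} = \frac{54 + E}{-15 + O}$)
$\frac{W{\left(38,b{\left(-5 \right)} \right)}}{-3746} - \frac{1628}{h} = \frac{\frac{1}{-15 + 38} \left(54 + \frac{8}{-5}\right)}{-3746} - \frac{1628}{-4060} = \frac{54 + 8 \left(- \frac{1}{5}\right)}{23} \left(- \frac{1}{3746}\right) - - \frac{407}{1015} = \frac{54 - \frac{8}{5}}{23} \left(- \frac{1}{3746}\right) + \frac{407}{1015} = \frac{1}{23} \cdot \frac{262}{5} \left(- \frac{1}{3746}\right) + \frac{407}{1015} = \frac{262}{115} \left(- \frac{1}{3746}\right) + \frac{407}{1015} = - \frac{131}{215395} + \frac{407}{1015} = \frac{3501312}{8745037}$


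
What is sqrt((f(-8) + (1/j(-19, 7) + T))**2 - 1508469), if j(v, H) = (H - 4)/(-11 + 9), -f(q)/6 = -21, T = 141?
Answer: 2*I*sqrt(3234455)/3 ≈ 1199.0*I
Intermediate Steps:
f(q) = 126 (f(q) = -6*(-21) = 126)
j(v, H) = 2 - H/2 (j(v, H) = (-4 + H)/(-2) = (-4 + H)*(-1/2) = 2 - H/2)
sqrt((f(-8) + (1/j(-19, 7) + T))**2 - 1508469) = sqrt((126 + (1/(2 - 1/2*7) + 141))**2 - 1508469) = sqrt((126 + (1/(2 - 7/2) + 141))**2 - 1508469) = sqrt((126 + (1/(-3/2) + 141))**2 - 1508469) = sqrt((126 + (-2/3 + 141))**2 - 1508469) = sqrt((126 + 421/3)**2 - 1508469) = sqrt((799/3)**2 - 1508469) = sqrt(638401/9 - 1508469) = sqrt(-12937820/9) = 2*I*sqrt(3234455)/3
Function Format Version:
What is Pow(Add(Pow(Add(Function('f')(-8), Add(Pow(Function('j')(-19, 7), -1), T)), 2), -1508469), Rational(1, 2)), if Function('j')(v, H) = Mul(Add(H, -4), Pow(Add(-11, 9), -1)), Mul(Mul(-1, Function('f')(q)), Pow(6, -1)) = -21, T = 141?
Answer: Mul(Rational(2, 3), I, Pow(3234455, Rational(1, 2))) ≈ Mul(1199.0, I)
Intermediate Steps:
Function('f')(q) = 126 (Function('f')(q) = Mul(-6, -21) = 126)
Function('j')(v, H) = Add(2, Mul(Rational(-1, 2), H)) (Function('j')(v, H) = Mul(Add(-4, H), Pow(-2, -1)) = Mul(Add(-4, H), Rational(-1, 2)) = Add(2, Mul(Rational(-1, 2), H)))
Pow(Add(Pow(Add(Function('f')(-8), Add(Pow(Function('j')(-19, 7), -1), T)), 2), -1508469), Rational(1, 2)) = Pow(Add(Pow(Add(126, Add(Pow(Add(2, Mul(Rational(-1, 2), 7)), -1), 141)), 2), -1508469), Rational(1, 2)) = Pow(Add(Pow(Add(126, Add(Pow(Add(2, Rational(-7, 2)), -1), 141)), 2), -1508469), Rational(1, 2)) = Pow(Add(Pow(Add(126, Add(Pow(Rational(-3, 2), -1), 141)), 2), -1508469), Rational(1, 2)) = Pow(Add(Pow(Add(126, Add(Rational(-2, 3), 141)), 2), -1508469), Rational(1, 2)) = Pow(Add(Pow(Add(126, Rational(421, 3)), 2), -1508469), Rational(1, 2)) = Pow(Add(Pow(Rational(799, 3), 2), -1508469), Rational(1, 2)) = Pow(Add(Rational(638401, 9), -1508469), Rational(1, 2)) = Pow(Rational(-12937820, 9), Rational(1, 2)) = Mul(Rational(2, 3), I, Pow(3234455, Rational(1, 2)))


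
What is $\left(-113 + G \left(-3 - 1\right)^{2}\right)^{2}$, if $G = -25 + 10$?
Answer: $124609$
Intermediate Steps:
$G = -15$
$\left(-113 + G \left(-3 - 1\right)^{2}\right)^{2} = \left(-113 - 15 \left(-3 - 1\right)^{2}\right)^{2} = \left(-113 - 15 \left(-4\right)^{2}\right)^{2} = \left(-113 - 240\right)^{2} = \left(-353\right)^{2} = 124609$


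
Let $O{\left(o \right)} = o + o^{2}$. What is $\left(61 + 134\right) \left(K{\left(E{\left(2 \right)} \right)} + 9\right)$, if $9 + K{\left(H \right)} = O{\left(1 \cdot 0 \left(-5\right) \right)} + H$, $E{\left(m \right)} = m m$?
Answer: $780$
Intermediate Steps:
$E{\left(m \right)} = m^{2}$
$K{\left(H \right)} = -9 + H$ ($K{\left(H \right)} = -9 + \left(1 \cdot 0 \left(-5\right) \left(1 + 1 \cdot 0 \left(-5\right)\right) + H\right) = -9 + \left(0 \left(-5\right) \left(1 + 0 \left(-5\right)\right) + H\right) = -9 + \left(0 \left(1 + 0\right) + H\right) = -9 + \left(0 \cdot 1 + H\right) = -9 + \left(0 + H\right) = -9 + H$)
$\left(61 + 134\right) \left(K{\left(E{\left(2 \right)} \right)} + 9\right) = \left(61 + 134\right) \left(\left(-9 + 2^{2}\right) + 9\right) = 195 \left(\left(-9 + 4\right) + 9\right) = 195 \left(-5 + 9\right) = 195 \cdot 4 = 780$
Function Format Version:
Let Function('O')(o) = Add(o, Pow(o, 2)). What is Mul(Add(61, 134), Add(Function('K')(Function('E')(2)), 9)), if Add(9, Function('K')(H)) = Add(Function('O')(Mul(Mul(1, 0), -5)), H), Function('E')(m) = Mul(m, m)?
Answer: 780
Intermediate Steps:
Function('E')(m) = Pow(m, 2)
Function('K')(H) = Add(-9, H) (Function('K')(H) = Add(-9, Add(Mul(Mul(Mul(1, 0), -5), Add(1, Mul(Mul(1, 0), -5))), H)) = Add(-9, Add(Mul(Mul(0, -5), Add(1, Mul(0, -5))), H)) = Add(-9, Add(Mul(0, Add(1, 0)), H)) = Add(-9, Add(Mul(0, 1), H)) = Add(-9, Add(0, H)) = Add(-9, H))
Mul(Add(61, 134), Add(Function('K')(Function('E')(2)), 9)) = Mul(Add(61, 134), Add(Add(-9, Pow(2, 2)), 9)) = Mul(195, Add(Add(-9, 4), 9)) = Mul(195, Add(-5, 9)) = Mul(195, 4) = 780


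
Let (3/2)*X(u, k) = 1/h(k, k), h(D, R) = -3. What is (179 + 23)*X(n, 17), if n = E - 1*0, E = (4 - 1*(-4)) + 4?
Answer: -404/9 ≈ -44.889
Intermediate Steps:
E = 12 (E = (4 + 4) + 4 = 8 + 4 = 12)
n = 12 (n = 12 - 1*0 = 12 + 0 = 12)
X(u, k) = -2/9 (X(u, k) = (⅔)/(-3) = (⅔)*(-⅓) = -2/9)
(179 + 23)*X(n, 17) = (179 + 23)*(-2/9) = 202*(-2/9) = -404/9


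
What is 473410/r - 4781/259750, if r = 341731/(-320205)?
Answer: -39375049324553411/88764627250 ≈ -4.4359e+5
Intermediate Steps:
r = -341731/320205 (r = 341731*(-1/320205) = -341731/320205 ≈ -1.0672)
473410/r - 4781/259750 = 473410/(-341731/320205) - 4781/259750 = 473410*(-320205/341731) - 4781*1/259750 = -151588249050/341731 - 4781/259750 = -39375049324553411/88764627250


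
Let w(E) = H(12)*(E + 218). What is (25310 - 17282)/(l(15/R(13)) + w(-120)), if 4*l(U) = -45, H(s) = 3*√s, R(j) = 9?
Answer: 53520/614581 + 2797312*√3/614581 ≈ 7.9706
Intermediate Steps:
l(U) = -45/4 (l(U) = (¼)*(-45) = -45/4)
w(E) = 6*√3*(218 + E) (w(E) = (3*√12)*(E + 218) = (3*(2*√3))*(218 + E) = (6*√3)*(218 + E) = 6*√3*(218 + E))
(25310 - 17282)/(l(15/R(13)) + w(-120)) = (25310 - 17282)/(-45/4 + 6*√3*(218 - 120)) = 8028/(-45/4 + 6*√3*98) = 8028/(-45/4 + 588*√3)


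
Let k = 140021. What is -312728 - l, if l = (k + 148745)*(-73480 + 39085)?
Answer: 9931793842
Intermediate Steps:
l = -9932106570 (l = (140021 + 148745)*(-73480 + 39085) = 288766*(-34395) = -9932106570)
-312728 - l = -312728 - 1*(-9932106570) = -312728 + 9932106570 = 9931793842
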